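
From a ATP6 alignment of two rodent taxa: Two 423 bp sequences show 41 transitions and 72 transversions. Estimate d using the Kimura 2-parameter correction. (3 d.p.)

0.330

P = 41/423 ≈ 0.096927 and Q = 72/423 ≈ 0.170213.
Under the Kimura two-parameter model, d = −½ ln(1 − 2P − Q) − ¼ ln(1 − 2Q).
1 − 2P − Q = 0.635933, giving −½ ln(0.635933) = 0.226331.
1 − 2Q = 0.659574, giving −¼ ln(0.659574) = 0.104040.
d = 0.226331 + 0.104040 = 0.330371.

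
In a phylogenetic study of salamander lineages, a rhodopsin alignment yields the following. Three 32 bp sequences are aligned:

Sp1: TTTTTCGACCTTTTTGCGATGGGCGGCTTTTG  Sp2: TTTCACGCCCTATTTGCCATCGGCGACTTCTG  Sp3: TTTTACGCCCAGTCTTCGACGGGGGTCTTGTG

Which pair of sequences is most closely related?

Sp1–Sp2: 8/32 differ, p = 0.250, d = 0.304.
Sp1–Sp3: 10/32 differ, p = 0.313, d = 0.404.
Sp2–Sp3: 11/32 differ, p = 0.344, d = 0.460.
The smallest distance is between Sp1 and Sp2.

Sp1 and Sp2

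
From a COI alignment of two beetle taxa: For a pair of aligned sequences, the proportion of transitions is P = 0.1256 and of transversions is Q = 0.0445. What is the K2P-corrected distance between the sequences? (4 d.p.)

Under the Kimura two-parameter model, d = −½ ln(1 − 2P − Q) − ¼ ln(1 − 2Q).
1 − 2P − Q = 0.7043, giving −½ ln(0.7043) = 0.175275.
1 − 2Q = 0.911, giving −¼ ln(0.911) = 0.023303.
d = 0.175275 + 0.023303 = 0.198578.

0.1986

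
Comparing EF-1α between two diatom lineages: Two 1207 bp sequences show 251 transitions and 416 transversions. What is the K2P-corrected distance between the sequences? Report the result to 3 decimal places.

1.007

P = 251/1207 ≈ 0.207954 and Q = 416/1207 ≈ 0.344656.
Under the Kimura two-parameter model, d = −½ ln(1 − 2P − Q) − ¼ ln(1 − 2Q).
1 − 2P − Q = 0.239436, giving −½ ln(0.239436) = 0.714735.
1 − 2Q = 0.310688, giving −¼ ln(0.310688) = 0.292242.
d = 0.714735 + 0.292242 = 1.006977.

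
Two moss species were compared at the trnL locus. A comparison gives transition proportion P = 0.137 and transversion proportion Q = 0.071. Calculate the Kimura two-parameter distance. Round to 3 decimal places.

Under the Kimura two-parameter model, d = −½ ln(1 − 2P − Q) − ¼ ln(1 − 2Q).
1 − 2P − Q = 0.655, giving −½ ln(0.655) = 0.211560.
1 − 2Q = 0.858, giving −¼ ln(0.858) = 0.038288.
d = 0.211560 + 0.038288 = 0.249848.

0.250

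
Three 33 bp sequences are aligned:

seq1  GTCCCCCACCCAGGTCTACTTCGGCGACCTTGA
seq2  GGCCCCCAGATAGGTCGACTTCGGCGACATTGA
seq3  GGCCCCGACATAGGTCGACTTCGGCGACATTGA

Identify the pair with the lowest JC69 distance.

seq2 and seq3

seq1–seq2: 6/33 differ, p = 0.182, d = 0.208.
seq1–seq3: 6/33 differ, p = 0.182, d = 0.208.
seq2–seq3: 2/33 differ, p = 0.061, d = 0.063.
The smallest distance is between seq2 and seq3.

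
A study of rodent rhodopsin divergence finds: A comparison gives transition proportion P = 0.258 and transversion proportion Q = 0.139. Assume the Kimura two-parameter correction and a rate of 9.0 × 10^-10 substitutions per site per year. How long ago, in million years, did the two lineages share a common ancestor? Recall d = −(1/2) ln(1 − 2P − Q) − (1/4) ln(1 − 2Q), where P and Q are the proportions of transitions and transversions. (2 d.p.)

Under the Kimura two-parameter model, d = −½ ln(1 − 2P − Q) − ¼ ln(1 − 2Q).
1 − 2P − Q = 0.345, giving −½ ln(0.345) = 0.532105.
1 − 2Q = 0.722, giving −¼ ln(0.722) = 0.081433.
d = 0.532105 + 0.081433 = 0.613538.
Under a molecular clock d = 2μt, so t = d/(2μ) = 0.613538 / (2 × 9.0 × 10^-10) = 340.85 million years.

340.85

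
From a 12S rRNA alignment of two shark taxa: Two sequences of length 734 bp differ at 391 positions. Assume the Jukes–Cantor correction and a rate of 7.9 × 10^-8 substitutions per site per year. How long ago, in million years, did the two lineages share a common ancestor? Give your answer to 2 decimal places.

p = 391/734 ≈ 0.532698.
d = −(3/4) ln(1 − 4p/3) = −0.75 ln(1 − 0.710264) = −0.75 ln(0.289736)
  = −0.75 × (-1.238785) = 0.929089 substitutions/site.
Under a molecular clock d = 2μt, so t = d/(2μ) = 0.929089 / (2 × 7.9 × 10^-8) = 5.88 million years.

5.88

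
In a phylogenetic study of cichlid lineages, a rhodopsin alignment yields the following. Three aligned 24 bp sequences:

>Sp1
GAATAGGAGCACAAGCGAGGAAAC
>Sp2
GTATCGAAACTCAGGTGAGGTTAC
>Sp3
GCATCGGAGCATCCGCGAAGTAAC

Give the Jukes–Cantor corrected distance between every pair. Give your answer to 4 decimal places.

d(Sp1,Sp2) = 0.5199, d(Sp1,Sp3) = 0.3694, d(Sp2,Sp3) = 0.6082

Sp1–Sp2: 9/24 sites differ → p = 0.375, d = −0.75 ln(1 − 0.5) = 0.519860 ≈ 0.5199.
Sp1–Sp3: 7/24 sites differ → p ≈ 0.291667, d = −0.75 ln(1 − 0.388889) = 0.369358 ≈ 0.3694.
Sp2–Sp3: 10/24 sites differ → p ≈ 0.416667, d = −0.75 ln(1 − 0.555556) = 0.608198 ≈ 0.6082.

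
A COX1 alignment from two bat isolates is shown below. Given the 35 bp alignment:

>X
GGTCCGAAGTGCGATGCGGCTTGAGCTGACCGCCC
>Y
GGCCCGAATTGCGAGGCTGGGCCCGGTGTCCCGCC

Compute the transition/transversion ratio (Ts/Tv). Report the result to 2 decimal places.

Transitions are A↔G and C↔T; transversions are all other mismatches.
Transitions: 2. Transversions: 11.
R = 2/11 = 0.181818… ≈ 0.18 (to 2 d.p.).

0.18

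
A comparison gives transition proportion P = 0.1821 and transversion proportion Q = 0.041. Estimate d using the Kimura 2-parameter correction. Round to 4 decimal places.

0.2812

Under the Kimura two-parameter model, d = −½ ln(1 − 2P − Q) − ¼ ln(1 − 2Q).
1 − 2P − Q = 0.5948, giving −½ ln(0.5948) = 0.259765.
1 − 2Q = 0.918, giving −¼ ln(0.918) = 0.021389.
d = 0.259765 + 0.021389 = 0.281154.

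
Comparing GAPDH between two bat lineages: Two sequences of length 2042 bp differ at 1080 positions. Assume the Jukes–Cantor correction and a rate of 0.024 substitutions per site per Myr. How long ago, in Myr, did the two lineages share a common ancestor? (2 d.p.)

p = 1080/2042 ≈ 0.528893.
d = −(3/4) ln(1 − 4p/3) = −0.75 ln(1 − 0.705191) = −0.75 ln(0.294809)
  = −0.75 × (-1.221428) = 0.916071 substitutions/site.
Under a molecular clock d = 2μt, so t = d/(2μ) = 0.916071 / (2 × 0.024) = 19.08 Myr.

19.08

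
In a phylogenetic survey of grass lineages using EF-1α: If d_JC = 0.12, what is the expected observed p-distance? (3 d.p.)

p = (3/4)(1 − e^(−4d/3)) = 0.75 × (1 − e^(-0.16)) = 0.75 × (1 − 0.852144) = 0.110892.

0.111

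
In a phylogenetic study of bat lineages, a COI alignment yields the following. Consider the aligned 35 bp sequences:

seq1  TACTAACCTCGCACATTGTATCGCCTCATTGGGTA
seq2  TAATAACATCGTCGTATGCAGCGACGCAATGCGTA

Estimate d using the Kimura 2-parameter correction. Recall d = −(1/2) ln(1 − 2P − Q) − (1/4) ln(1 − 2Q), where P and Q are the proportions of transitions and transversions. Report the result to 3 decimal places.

0.527

Of 35 sites, 2 differences are transitions and 11 are transversions, so P = 2/35 ≈ 0.057143 and Q = 11/35 ≈ 0.314286.
Under the Kimura two-parameter model, d = −½ ln(1 − 2P − Q) − ¼ ln(1 − 2Q).
1 − 2P − Q = 0.571428, giving −½ ln(0.571428) = 0.279808.
1 − 2Q = 0.371428, giving −¼ ln(0.371428) = 0.247600.
d = 0.279808 + 0.247600 = 0.527408.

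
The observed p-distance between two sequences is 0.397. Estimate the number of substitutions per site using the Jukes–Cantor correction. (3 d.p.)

0.565

d = −(3/4) ln(1 − 4p/3) = −0.75 ln(1 − 0.529333) = −0.75 ln(0.470667)
  = −0.75 × (-0.753604) = 0.565203 substitutions/site.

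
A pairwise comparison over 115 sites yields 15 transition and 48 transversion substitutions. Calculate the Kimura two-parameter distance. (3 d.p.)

P = 15/115 ≈ 0.130435 and Q = 48/115 ≈ 0.417391.
Under the Kimura two-parameter model, d = −½ ln(1 − 2P − Q) − ¼ ln(1 − 2Q).
1 − 2P − Q = 0.321739, giving −½ ln(0.321739) = 0.567007.
1 − 2Q = 0.165218, giving −¼ ln(0.165218) = 0.450122.
d = 0.567007 + 0.450122 = 1.017129.

1.017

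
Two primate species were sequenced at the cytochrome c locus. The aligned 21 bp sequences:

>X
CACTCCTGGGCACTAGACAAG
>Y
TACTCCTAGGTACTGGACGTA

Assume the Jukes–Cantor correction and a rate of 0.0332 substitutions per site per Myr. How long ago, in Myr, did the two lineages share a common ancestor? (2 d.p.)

6.64

The sequences differ at 7 of 21 sites (1, 8, 11, 15, 19, 20, 21), so p = 7/21 ≈ 0.333333.
d = −(3/4) ln(1 − 4p/3) = −0.75 ln(1 − 0.444444) = −0.75 ln(0.555556)
  = −0.75 × (-0.587786) = 0.440840 substitutions/site.
Under a molecular clock d = 2μt, so t = d/(2μ) = 0.440840 / (2 × 0.0332) = 6.64 Myr.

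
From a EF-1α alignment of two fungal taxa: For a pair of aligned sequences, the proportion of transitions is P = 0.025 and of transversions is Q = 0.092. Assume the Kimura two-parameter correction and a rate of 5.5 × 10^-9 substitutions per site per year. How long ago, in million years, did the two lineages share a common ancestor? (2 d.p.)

Under the Kimura two-parameter model, d = −½ ln(1 − 2P − Q) − ¼ ln(1 − 2Q).
1 − 2P − Q = 0.858, giving −½ ln(0.858) = 0.076576.
1 − 2Q = 0.816, giving −¼ ln(0.816) = 0.050835.
d = 0.076576 + 0.050835 = 0.127411.
Under a molecular clock d = 2μt, so t = d/(2μ) = 0.127411 / (2 × 5.5 × 10^-9) = 11.58 million years.

11.58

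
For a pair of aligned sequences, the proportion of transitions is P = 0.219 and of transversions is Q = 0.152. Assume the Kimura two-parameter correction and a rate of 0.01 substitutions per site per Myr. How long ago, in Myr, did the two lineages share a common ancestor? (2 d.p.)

Under the Kimura two-parameter model, d = −½ ln(1 − 2P − Q) − ¼ ln(1 − 2Q).
1 − 2P − Q = 0.41, giving −½ ln(0.41) = 0.445799.
1 − 2Q = 0.696, giving −¼ ln(0.696) = 0.090601.
d = 0.445799 + 0.090601 = 0.536400.
Under a molecular clock d = 2μt, so t = d/(2μ) = 0.536400 / (2 × 0.01) = 26.82 Myr.

26.82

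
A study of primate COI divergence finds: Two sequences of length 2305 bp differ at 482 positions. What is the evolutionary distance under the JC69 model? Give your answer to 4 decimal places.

p = 482/2305 ≈ 0.209111.
d = −(3/4) ln(1 − 4p/3) = −0.75 ln(1 − 0.278815) = −0.75 ln(0.721185)
  = −0.75 × (-0.326860) = 0.245145 substitutions/site.

0.2451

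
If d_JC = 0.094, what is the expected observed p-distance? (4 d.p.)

p = (3/4)(1 − e^(−4d/3)) = 0.75 × (1 − e^(-0.125333)) = 0.75 × (1 − 0.882203) = 0.088348.

0.0883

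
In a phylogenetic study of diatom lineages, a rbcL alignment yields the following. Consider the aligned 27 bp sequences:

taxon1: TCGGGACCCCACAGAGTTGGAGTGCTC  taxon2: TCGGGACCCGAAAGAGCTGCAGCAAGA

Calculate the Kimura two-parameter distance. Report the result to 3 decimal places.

0.441

Of 27 sites, 3 differences are transitions and 6 are transversions, so P = 3/27 ≈ 0.111111 and Q = 6/27 ≈ 0.222222.
Under the Kimura two-parameter model, d = −½ ln(1 − 2P − Q) − ¼ ln(1 − 2Q).
1 − 2P − Q = 0.555556, giving −½ ln(0.555556) = 0.293893.
1 − 2Q = 0.555556, giving −¼ ln(0.555556) = 0.146946.
d = 0.293893 + 0.146946 = 0.440839.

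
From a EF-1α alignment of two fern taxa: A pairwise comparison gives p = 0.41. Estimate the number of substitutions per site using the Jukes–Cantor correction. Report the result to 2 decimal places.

0.59

d = −(3/4) ln(1 − 4p/3) = −0.75 ln(1 − 0.546667) = −0.75 ln(0.453333)
  = −0.75 × (-0.791128) = 0.593346 substitutions/site.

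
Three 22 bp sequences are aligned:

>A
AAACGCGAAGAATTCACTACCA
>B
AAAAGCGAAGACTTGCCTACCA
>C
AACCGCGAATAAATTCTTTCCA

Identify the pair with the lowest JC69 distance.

A and B

A–B: 4/22 differ, p = 0.182, d = 0.208.
A–C: 7/22 differ, p = 0.318, d = 0.414.
B–C: 8/22 differ, p = 0.364, d = 0.497.
The smallest distance is between A and B.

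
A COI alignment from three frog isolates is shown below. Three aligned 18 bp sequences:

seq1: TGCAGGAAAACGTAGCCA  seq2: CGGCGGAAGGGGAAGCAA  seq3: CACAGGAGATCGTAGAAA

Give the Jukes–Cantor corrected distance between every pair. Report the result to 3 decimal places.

d(seq1,seq2) = 0.673, d(seq1,seq3) = 0.441, d(seq2,seq3) = 0.824

seq1–seq2: 8/18 sites differ → p ≈ 0.444444, d = −0.75 ln(1 − 0.592592) = 0.673455 ≈ 0.673.
seq1–seq3: 6/18 sites differ → p ≈ 0.333333, d = −0.75 ln(1 − 0.444444) = 0.440839 ≈ 0.441.
seq2–seq3: 9/18 sites differ → p = 0.5, d = −0.75 ln(1 − 0.666667) = 0.823960 ≈ 0.824.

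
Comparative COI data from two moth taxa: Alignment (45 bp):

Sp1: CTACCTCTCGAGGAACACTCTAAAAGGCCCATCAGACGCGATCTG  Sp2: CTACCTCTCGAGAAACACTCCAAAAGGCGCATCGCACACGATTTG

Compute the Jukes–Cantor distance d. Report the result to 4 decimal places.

0.1743

The sequences differ at 7 of 45 sites (13, 21, 29, 34, 35, 38, 43), so p = 7/45 ≈ 0.155556.
d = −(3/4) ln(1 − 4p/3) = −0.75 ln(1 − 0.207408) = −0.75 ln(0.792592)
  = −0.75 × (-0.232447) = 0.174335 substitutions/site.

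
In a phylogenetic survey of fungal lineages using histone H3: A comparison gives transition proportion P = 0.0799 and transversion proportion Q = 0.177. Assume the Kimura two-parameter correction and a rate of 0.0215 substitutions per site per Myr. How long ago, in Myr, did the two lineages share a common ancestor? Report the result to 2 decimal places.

Under the Kimura two-parameter model, d = −½ ln(1 − 2P − Q) − ¼ ln(1 − 2Q).
1 − 2P − Q = 0.6632, giving −½ ln(0.6632) = 0.205339.
1 − 2Q = 0.646, giving −¼ ln(0.646) = 0.109239.
d = 0.205339 + 0.109239 = 0.314578.
Under a molecular clock d = 2μt, so t = d/(2μ) = 0.314578 / (2 × 0.0215) = 7.32 Myr.

7.32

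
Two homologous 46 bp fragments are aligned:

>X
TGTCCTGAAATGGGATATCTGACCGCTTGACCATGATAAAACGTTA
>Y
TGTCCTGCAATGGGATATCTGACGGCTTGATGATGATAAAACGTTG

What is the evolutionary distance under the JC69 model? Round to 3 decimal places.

0.117

The sequences differ at 5 of 46 sites (8, 24, 31, 32, 46), so p = 5/46 ≈ 0.108696.
d = −(3/4) ln(1 − 4p/3) = −0.75 ln(1 − 0.144928) = −0.75 ln(0.855072)
  = −0.75 × (-0.156570) = 0.117428 substitutions/site.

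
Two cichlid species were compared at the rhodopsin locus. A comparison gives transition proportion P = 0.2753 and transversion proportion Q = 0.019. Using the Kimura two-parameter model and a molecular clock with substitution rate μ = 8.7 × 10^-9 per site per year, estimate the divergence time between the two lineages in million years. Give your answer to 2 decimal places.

Under the Kimura two-parameter model, d = −½ ln(1 − 2P − Q) − ¼ ln(1 − 2Q).
1 − 2P − Q = 0.4304, giving −½ ln(0.4304) = 0.421520.
1 − 2Q = 0.962, giving −¼ ln(0.962) = 0.009685.
d = 0.421520 + 0.009685 = 0.431205.
Under a molecular clock d = 2μt, so t = d/(2μ) = 0.431205 / (2 × 8.7 × 10^-9) = 24.78 million years.

24.78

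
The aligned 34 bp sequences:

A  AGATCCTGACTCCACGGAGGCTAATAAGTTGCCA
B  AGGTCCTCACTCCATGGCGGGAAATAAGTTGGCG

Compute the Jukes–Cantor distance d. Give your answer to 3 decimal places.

The sequences differ at 8 of 34 sites (3, 8, 15, 18, 21, 22, 32, 34), so p = 8/34 ≈ 0.235294.
d = −(3/4) ln(1 − 4p/3) = −0.75 ln(1 − 0.313725) = −0.75 ln(0.686275)
  = −0.75 × (-0.376477) = 0.282358 substitutions/site.

0.282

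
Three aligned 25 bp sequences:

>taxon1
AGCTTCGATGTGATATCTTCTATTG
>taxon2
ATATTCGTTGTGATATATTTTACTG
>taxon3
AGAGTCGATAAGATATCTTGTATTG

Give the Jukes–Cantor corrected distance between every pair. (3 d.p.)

taxon1–taxon2: 6/25 sites differ → p = 0.24, d = −0.75 ln(1 − 0.32) = 0.289247 ≈ 0.289.
taxon1–taxon3: 5/25 sites differ → p = 0.2, d = −0.75 ln(1 − 0.266667) = 0.232617 ≈ 0.233.
taxon2–taxon3: 8/25 sites differ → p = 0.32, d = −0.75 ln(1 − 0.426667) = 0.417216 ≈ 0.417.

d(taxon1,taxon2) = 0.289, d(taxon1,taxon3) = 0.233, d(taxon2,taxon3) = 0.417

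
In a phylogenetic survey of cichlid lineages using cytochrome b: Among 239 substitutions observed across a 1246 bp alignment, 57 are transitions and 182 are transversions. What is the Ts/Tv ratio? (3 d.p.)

R = 57/182 = 0.313186… ≈ 0.313 (to 3 d.p.).

0.313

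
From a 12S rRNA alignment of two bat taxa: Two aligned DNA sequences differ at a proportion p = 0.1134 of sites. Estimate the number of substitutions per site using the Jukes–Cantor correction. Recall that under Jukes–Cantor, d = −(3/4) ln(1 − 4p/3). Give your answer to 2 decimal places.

d = −(3/4) ln(1 − 4p/3) = −0.75 ln(1 − 0.1512) = −0.75 ln(0.8488)
  = −0.75 × (-0.163932) = 0.122949 substitutions/site.

0.12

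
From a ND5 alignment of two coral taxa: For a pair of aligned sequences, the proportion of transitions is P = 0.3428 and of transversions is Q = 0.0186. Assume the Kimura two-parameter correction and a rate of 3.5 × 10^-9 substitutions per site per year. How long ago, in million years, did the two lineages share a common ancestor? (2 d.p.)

88.36

Under the Kimura two-parameter model, d = −½ ln(1 − 2P − Q) − ¼ ln(1 − 2Q).
1 − 2P − Q = 0.2958, giving −½ ln(0.2958) = 0.609036.
1 − 2Q = 0.9628, giving −¼ ln(0.9628) = 0.009477.
d = 0.609036 + 0.009477 = 0.618513.
Under a molecular clock d = 2μt, so t = d/(2μ) = 0.618513 / (2 × 3.5 × 10^-9) = 88.36 million years.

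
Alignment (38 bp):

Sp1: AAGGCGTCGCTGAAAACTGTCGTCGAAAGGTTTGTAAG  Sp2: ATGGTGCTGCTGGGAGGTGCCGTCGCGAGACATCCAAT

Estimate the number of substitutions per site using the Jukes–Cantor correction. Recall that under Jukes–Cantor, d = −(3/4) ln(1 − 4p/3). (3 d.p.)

0.681

The sequences differ at 17 of 38 sites, so p = 17/38 ≈ 0.447368.
d = −(3/4) ln(1 − 4p/3) = −0.75 ln(1 − 0.596491) = −0.75 ln(0.403509)
  = −0.75 × (-0.907556) = 0.680667 substitutions/site.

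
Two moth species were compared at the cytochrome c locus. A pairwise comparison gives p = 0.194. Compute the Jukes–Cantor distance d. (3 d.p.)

d = −(3/4) ln(1 − 4p/3) = −0.75 ln(1 − 0.258667) = −0.75 ln(0.741333)
  = −0.75 × (-0.299305) = 0.224479 substitutions/site.

0.224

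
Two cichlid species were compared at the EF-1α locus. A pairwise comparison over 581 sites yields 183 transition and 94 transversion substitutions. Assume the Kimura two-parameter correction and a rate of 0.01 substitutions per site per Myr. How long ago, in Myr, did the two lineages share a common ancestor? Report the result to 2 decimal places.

P = 183/581 ≈ 0.314974 and Q = 94/581 ≈ 0.16179.
Under the Kimura two-parameter model, d = −½ ln(1 − 2P − Q) − ¼ ln(1 − 2Q).
1 − 2P − Q = 0.208262, giving −½ ln(0.208262) = 0.784479.
1 − 2Q = 0.67642, giving −¼ ln(0.67642) = 0.097735.
d = 0.784479 + 0.097735 = 0.882214.
Under a molecular clock d = 2μt, so t = d/(2μ) = 0.882214 / (2 × 0.01) = 44.11 Myr.

44.11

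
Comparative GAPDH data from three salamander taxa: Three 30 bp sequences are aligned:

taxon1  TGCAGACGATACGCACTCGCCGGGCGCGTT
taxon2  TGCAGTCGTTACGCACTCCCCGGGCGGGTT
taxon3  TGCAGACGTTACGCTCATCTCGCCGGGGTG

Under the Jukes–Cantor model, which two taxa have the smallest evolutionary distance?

taxon1–taxon2: 4/30 differ, p = 0.133, d = 0.147.
taxon1–taxon3: 11/30 differ, p = 0.367, d = 0.503.
taxon2–taxon3: 9/30 differ, p = 0.300, d = 0.383.
The smallest distance is between taxon1 and taxon2.

taxon1 and taxon2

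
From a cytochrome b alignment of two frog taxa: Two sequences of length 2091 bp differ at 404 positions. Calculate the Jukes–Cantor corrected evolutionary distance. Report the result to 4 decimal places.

0.2234

p = 404/2091 ≈ 0.193209.
d = −(3/4) ln(1 − 4p/3) = −0.75 ln(1 − 0.257612) = −0.75 ln(0.742388)
  = −0.75 × (-0.297883) = 0.223412 substitutions/site.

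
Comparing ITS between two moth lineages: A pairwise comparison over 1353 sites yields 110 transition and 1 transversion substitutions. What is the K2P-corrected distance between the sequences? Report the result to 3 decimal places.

0.090

P = 110/1353 ≈ 0.081301 and Q = 1/1353 ≈ 0.000739.
Under the Kimura two-parameter model, d = −½ ln(1 − 2P − Q) − ¼ ln(1 − 2Q).
1 − 2P − Q = 0.836659, giving −½ ln(0.836659) = 0.089169.
1 − 2Q = 0.998522, giving −¼ ln(0.998522) = 0.000370.
d = 0.089169 + 0.000370 = 0.089539.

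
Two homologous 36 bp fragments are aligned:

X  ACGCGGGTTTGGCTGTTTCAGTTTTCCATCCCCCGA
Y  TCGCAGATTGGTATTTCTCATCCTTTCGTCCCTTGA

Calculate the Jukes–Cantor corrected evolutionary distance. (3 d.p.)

0.608

The sequences differ at 15 of 36 sites, so p = 15/36 ≈ 0.416667.
d = −(3/4) ln(1 − 4p/3) = −0.75 ln(1 − 0.555556) = −0.75 ln(0.444444)
  = −0.75 × (-0.810931) = 0.608198 substitutions/site.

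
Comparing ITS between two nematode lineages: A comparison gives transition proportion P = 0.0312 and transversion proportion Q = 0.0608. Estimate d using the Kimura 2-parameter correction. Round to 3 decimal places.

0.098

Under the Kimura two-parameter model, d = −½ ln(1 − 2P − Q) − ¼ ln(1 − 2Q).
1 − 2P − Q = 0.8768, giving −½ ln(0.8768) = 0.065738.
1 − 2Q = 0.8784, giving −¼ ln(0.8784) = 0.032413.
d = 0.065738 + 0.032413 = 0.098151.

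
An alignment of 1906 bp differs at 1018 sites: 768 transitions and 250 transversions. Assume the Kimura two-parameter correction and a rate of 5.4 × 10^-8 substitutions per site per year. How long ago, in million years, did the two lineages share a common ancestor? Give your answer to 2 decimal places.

13.51

P = 768/1906 ≈ 0.402938 and Q = 250/1906 ≈ 0.131165.
Under the Kimura two-parameter model, d = −½ ln(1 − 2P − Q) − ¼ ln(1 − 2Q).
1 − 2P − Q = 0.062959, giving −½ ln(0.062959) = 1.382636.
1 − 2Q = 0.73767, giving −¼ ln(0.73767) = 0.076065.
d = 1.382636 + 0.076065 = 1.458701.
Under a molecular clock d = 2μt, so t = d/(2μ) = 1.458701 / (2 × 5.4 × 10^-8) = 13.51 million years.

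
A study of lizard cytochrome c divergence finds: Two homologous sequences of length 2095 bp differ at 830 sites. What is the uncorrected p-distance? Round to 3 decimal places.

0.396

p = 830/2095 = 0.396181… ≈ 0.396 (to 3 d.p.).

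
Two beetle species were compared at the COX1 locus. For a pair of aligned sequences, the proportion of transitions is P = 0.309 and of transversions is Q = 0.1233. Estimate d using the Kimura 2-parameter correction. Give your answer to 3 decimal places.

Under the Kimura two-parameter model, d = −½ ln(1 − 2P − Q) − ¼ ln(1 − 2Q).
1 − 2P − Q = 0.2587, giving −½ ln(0.2587) = 0.676043.
1 − 2Q = 0.7534, giving −¼ ln(0.7534) = 0.070790.
d = 0.676043 + 0.070790 = 0.746833.

0.747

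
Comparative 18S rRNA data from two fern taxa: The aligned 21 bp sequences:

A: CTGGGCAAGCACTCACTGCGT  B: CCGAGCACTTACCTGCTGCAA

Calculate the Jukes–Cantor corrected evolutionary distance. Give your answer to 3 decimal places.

0.756

The sequences differ at 10 of 21 sites (2, 4, 8, 9, 10, 13, 14, 15, 20, 21), so p = 10/21 ≈ 0.47619.
d = −(3/4) ln(1 − 4p/3) = −0.75 ln(1 − 0.63492) = −0.75 ln(0.36508)
  = −0.75 × (-1.007639) = 0.755729 substitutions/site.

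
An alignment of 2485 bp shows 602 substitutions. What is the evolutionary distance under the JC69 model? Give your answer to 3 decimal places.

0.293

p = 602/2485 ≈ 0.242254.
d = −(3/4) ln(1 − 4p/3) = −0.75 ln(1 − 0.323005) = −0.75 ln(0.676995)
  = −0.75 × (-0.390091) = 0.292568 substitutions/site.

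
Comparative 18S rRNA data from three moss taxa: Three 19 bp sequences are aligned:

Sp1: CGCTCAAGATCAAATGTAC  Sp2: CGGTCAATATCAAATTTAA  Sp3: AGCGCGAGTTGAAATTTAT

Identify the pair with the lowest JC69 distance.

Sp1 and Sp2

Sp1–Sp2: 4/19 differ, p = 0.211, d = 0.247.
Sp1–Sp3: 7/19 differ, p = 0.368, d = 0.507.
Sp2–Sp3: 8/19 differ, p = 0.421, d = 0.618.
The smallest distance is between Sp1 and Sp2.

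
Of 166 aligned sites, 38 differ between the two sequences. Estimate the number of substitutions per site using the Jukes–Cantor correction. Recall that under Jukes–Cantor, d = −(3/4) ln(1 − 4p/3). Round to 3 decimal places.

p = 38/166 ≈ 0.228916.
d = −(3/4) ln(1 − 4p/3) = −0.75 ln(1 − 0.305221) = −0.75 ln(0.694779)
  = −0.75 × (-0.364161) = 0.273121 substitutions/site.

0.273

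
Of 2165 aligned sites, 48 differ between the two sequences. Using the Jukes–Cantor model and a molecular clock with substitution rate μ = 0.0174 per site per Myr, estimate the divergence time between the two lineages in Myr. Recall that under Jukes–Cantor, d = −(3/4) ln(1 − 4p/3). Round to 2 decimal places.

p = 48/2165 ≈ 0.022171.
d = −(3/4) ln(1 − 4p/3) = −0.75 ln(1 − 0.029561) = −0.75 ln(0.970439)
  = −0.75 × (-0.030007) = 0.022505 substitutions/site.
Under a molecular clock d = 2μt, so t = d/(2μ) = 0.022505 / (2 × 0.0174) = 0.65 Myr.

0.65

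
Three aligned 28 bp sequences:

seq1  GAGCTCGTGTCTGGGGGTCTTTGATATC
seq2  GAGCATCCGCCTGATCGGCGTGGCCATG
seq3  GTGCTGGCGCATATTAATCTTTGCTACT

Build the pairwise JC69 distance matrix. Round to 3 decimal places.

seq1–seq2: 14/28 sites differ → p = 0.5, d = −0.75 ln(1 − 0.666667) = 0.823960 ≈ 0.824.
seq1–seq3: 13/28 sites differ → p ≈ 0.464286, d = −0.75 ln(1 − 0.619048) = 0.723811 ≈ 0.724.
seq2–seq3: 15/28 sites differ → p ≈ 0.535714, d = −0.75 ln(1 − 0.714285) = 0.939570 ≈ 0.940.

d(seq1,seq2) = 0.824, d(seq1,seq3) = 0.724, d(seq2,seq3) = 0.940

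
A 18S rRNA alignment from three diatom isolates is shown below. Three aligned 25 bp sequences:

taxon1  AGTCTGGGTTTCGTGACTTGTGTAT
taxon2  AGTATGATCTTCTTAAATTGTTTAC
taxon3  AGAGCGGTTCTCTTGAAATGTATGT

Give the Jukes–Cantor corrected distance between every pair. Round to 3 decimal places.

d(taxon1,taxon2) = 0.490, d(taxon1,taxon3) = 0.572, d(taxon2,taxon3) = 0.663

taxon1–taxon2: 9/25 sites differ → p = 0.36, d = −0.75 ln(1 − 0.48) = 0.490445 ≈ 0.490.
taxon1–taxon3: 10/25 sites differ → p = 0.4, d = −0.75 ln(1 − 0.533333) = 0.571605 ≈ 0.572.
taxon2–taxon3: 11/25 sites differ → p = 0.44, d = −0.75 ln(1 − 0.586667) = 0.662626 ≈ 0.663.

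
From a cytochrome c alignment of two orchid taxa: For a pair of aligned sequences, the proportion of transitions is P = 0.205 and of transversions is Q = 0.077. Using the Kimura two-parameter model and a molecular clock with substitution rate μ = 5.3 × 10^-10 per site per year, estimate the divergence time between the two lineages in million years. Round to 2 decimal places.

354.29

Under the Kimura two-parameter model, d = −½ ln(1 − 2P − Q) − ¼ ln(1 − 2Q).
1 − 2P − Q = 0.513, giving −½ ln(0.513) = 0.333740.
1 − 2Q = 0.846, giving −¼ ln(0.846) = 0.041809.
d = 0.333740 + 0.041809 = 0.375549.
Under a molecular clock d = 2μt, so t = d/(2μ) = 0.375549 / (2 × 5.3 × 10^-10) = 354.29 million years.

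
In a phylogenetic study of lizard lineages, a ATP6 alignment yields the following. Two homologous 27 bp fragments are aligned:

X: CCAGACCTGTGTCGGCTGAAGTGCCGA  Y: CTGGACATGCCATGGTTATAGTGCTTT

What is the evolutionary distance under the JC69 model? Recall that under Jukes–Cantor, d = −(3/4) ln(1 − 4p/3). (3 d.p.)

0.770

The sequences differ at 13 of 27 sites, so p = 13/27 ≈ 0.481481.
d = −(3/4) ln(1 − 4p/3) = −0.75 ln(1 − 0.641975) = −0.75 ln(0.358025)
  = −0.75 × (-1.027152) = 0.770364 substitutions/site.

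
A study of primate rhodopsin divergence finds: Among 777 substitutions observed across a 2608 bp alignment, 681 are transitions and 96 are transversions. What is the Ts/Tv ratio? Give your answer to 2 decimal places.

7.09

R = 681/96 = 7.09375 ≈ 7.09 (to 2 d.p.).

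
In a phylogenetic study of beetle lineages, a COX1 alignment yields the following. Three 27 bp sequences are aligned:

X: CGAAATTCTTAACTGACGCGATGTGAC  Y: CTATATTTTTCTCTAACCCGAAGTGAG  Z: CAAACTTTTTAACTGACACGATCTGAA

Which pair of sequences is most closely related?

X–Y: 9/27 differ, p = 0.333, d = 0.441.
X–Z: 6/27 differ, p = 0.222, d = 0.264.
Y–Z: 10/27 differ, p = 0.370, d = 0.511.
The smallest distance is between X and Z.

X and Z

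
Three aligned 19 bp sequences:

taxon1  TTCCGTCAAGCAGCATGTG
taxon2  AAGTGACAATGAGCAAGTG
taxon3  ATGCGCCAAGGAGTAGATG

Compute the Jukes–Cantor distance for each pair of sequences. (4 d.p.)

d(taxon1,taxon2) = 0.6181, d(taxon1,taxon3) = 0.5068, d(taxon2,taxon3) = 0.5068

taxon1–taxon2: 8/19 sites differ → p ≈ 0.421053, d = −0.75 ln(1 − 0.561404) = 0.618132 ≈ 0.6181.
taxon1–taxon3: 7/19 sites differ → p ≈ 0.368421, d = −0.75 ln(1 − 0.491228) = 0.506816 ≈ 0.5068.
taxon2–taxon3: 7/19 sites differ → p ≈ 0.368421, d = −0.75 ln(1 − 0.491228) = 0.506816 ≈ 0.5068.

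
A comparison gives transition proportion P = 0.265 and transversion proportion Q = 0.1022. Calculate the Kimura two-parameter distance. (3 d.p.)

Under the Kimura two-parameter model, d = −½ ln(1 − 2P − Q) − ¼ ln(1 − 2Q).
1 − 2P − Q = 0.3678, giving −½ ln(0.3678) = 0.500108.
1 − 2Q = 0.7956, giving −¼ ln(0.7956) = 0.057165.
d = 0.500108 + 0.057165 = 0.557273.

0.557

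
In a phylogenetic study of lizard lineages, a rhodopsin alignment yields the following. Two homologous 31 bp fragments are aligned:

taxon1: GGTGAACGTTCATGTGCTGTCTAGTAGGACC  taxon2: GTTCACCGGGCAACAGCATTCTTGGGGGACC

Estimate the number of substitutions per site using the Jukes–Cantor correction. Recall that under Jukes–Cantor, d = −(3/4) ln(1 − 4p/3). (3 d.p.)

The sequences differ at 13 of 31 sites, so p = 13/31 ≈ 0.419355.
d = −(3/4) ln(1 − 4p/3) = −0.75 ln(1 − 0.55914) = −0.75 ln(0.44086)
  = −0.75 × (-0.819028) = 0.614271 substitutions/site.

0.614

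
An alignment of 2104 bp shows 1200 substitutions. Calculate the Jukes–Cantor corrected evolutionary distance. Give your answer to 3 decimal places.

1.072

p = 1200/2104 ≈ 0.570342.
d = −(3/4) ln(1 − 4p/3) = −0.75 ln(1 − 0.760456) = −0.75 ln(0.239544)
  = −0.75 × (-1.429018) = 1.071764 substitutions/site.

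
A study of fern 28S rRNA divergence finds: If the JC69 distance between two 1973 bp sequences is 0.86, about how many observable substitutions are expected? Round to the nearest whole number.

Invert JC69: p = (3/4)(1 − e^(−4d/3)) = 0.75 × (1 − e^(-1.146667)) = 0.75 × (1 − 0.317694) = 0.511730.
Expected differing sites = pL ≈ 0.511730 × 1973 = 1009.64329 ≈ 1010.

1010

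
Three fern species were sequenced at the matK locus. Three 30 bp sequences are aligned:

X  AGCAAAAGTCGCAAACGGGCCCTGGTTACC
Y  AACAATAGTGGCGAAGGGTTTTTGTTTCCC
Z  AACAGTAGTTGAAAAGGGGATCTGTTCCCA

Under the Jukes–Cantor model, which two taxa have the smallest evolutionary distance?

Y and Z

X–Y: 11/30 differ, p = 0.367, d = 0.503.
X–Z: 12/30 differ, p = 0.400, d = 0.572.
Y–Z: 9/30 differ, p = 0.300, d = 0.383.
The smallest distance is between Y and Z.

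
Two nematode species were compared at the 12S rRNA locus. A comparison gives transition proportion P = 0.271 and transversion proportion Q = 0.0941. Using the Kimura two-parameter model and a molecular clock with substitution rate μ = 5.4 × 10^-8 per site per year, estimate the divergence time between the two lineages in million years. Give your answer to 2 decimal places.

Under the Kimura two-parameter model, d = −½ ln(1 − 2P − Q) − ¼ ln(1 − 2Q).
1 − 2P − Q = 0.3639, giving −½ ln(0.3639) = 0.505438.
1 − 2Q = 0.8118, giving −¼ ln(0.8118) = 0.052125.
d = 0.505438 + 0.052125 = 0.557563.
Under a molecular clock d = 2μt, so t = d/(2μ) = 0.557563 / (2 × 5.4 × 10^-8) = 5.16 million years.

5.16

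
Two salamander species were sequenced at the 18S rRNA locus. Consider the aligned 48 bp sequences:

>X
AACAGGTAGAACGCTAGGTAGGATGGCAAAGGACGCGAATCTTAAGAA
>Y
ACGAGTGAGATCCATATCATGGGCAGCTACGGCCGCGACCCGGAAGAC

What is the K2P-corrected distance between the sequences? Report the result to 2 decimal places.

Of 48 sites, 4 differences are transitions and 18 are transversions, so P = 4/48 ≈ 0.083333 and Q = 18/48 = 0.375.
Under the Kimura two-parameter model, d = −½ ln(1 − 2P − Q) − ¼ ln(1 − 2Q).
1 − 2P − Q = 0.458334, giving −½ ln(0.458334) = 0.390079.
1 − 2Q = 0.25, giving −¼ ln(0.25) = 0.346574.
d = 0.390079 + 0.346574 = 0.736653.

0.74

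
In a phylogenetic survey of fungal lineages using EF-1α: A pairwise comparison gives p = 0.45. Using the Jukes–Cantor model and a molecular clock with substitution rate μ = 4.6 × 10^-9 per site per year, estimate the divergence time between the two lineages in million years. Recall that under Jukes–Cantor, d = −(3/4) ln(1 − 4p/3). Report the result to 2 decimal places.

d = −(3/4) ln(1 − 4p/3) = −0.75 ln(1 − 0.6) = −0.75 ln(0.4)
  = −0.75 × (-0.916291) = 0.687218 substitutions/site.
Under a molecular clock d = 2μt, so t = d/(2μ) = 0.687218 / (2 × 4.6 × 10^-9) = 74.70 million years.

74.70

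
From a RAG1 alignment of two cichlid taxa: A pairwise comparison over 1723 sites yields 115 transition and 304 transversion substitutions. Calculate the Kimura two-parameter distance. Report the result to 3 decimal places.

0.294

P = 115/1723 ≈ 0.066744 and Q = 304/1723 ≈ 0.176436.
Under the Kimura two-parameter model, d = −½ ln(1 − 2P − Q) − ¼ ln(1 − 2Q).
1 − 2P − Q = 0.690076, giving −½ ln(0.690076) = 0.185477.
1 − 2Q = 0.647128, giving −¼ ln(0.647128) = 0.108803.
d = 0.185477 + 0.108803 = 0.294280.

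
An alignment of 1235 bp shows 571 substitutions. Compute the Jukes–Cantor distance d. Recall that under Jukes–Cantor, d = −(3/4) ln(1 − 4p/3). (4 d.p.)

p = 571/1235 ≈ 0.462348.
d = −(3/4) ln(1 − 4p/3) = −0.75 ln(1 − 0.616464) = −0.75 ln(0.383536)
  = −0.75 × (-0.958322) = 0.718742 substitutions/site.

0.7187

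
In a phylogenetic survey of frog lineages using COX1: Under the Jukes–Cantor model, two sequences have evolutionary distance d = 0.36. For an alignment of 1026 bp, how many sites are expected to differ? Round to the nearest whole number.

293

Invert JC69: p = (3/4)(1 − e^(−4d/3)) = 0.75 × (1 − e^(-0.48)) = 0.75 × (1 − 0.618783) = 0.285913.
Expected differing sites = pL ≈ 0.285913 × 1026 = 293.346738 ≈ 293.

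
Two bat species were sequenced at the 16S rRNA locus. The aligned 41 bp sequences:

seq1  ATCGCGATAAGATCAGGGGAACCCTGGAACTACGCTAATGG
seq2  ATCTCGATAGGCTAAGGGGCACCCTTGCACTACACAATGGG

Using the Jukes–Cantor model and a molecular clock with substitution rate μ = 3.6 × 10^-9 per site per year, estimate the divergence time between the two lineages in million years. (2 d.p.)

46.12

The sequences differ at 11 of 41 sites, so p = 11/41 ≈ 0.268293.
d = −(3/4) ln(1 − 4p/3) = −0.75 ln(1 − 0.357724) = −0.75 ln(0.642276)
  = −0.75 × (-0.442737) = 0.332053 substitutions/site.
Under a molecular clock d = 2μt, so t = d/(2μ) = 0.332053 / (2 × 3.6 × 10^-9) = 46.12 million years.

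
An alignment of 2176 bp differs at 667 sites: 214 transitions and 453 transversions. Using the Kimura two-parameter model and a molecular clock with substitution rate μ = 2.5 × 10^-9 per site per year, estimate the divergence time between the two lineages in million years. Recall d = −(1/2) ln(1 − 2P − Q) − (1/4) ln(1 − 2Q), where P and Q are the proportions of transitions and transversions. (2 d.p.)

P = 214/2176 ≈ 0.098346 and Q = 453/2176 ≈ 0.20818.
Under the Kimura two-parameter model, d = −½ ln(1 − 2P − Q) − ¼ ln(1 − 2Q).
1 − 2P − Q = 0.595128, giving −½ ln(0.595128) = 0.259489.
1 − 2Q = 0.58364, giving −¼ ln(0.58364) = 0.134618.
d = 0.259489 + 0.134618 = 0.394107.
Under a molecular clock d = 2μt, so t = d/(2μ) = 0.394107 / (2 × 2.5 × 10^-9) = 78.82 million years.

78.82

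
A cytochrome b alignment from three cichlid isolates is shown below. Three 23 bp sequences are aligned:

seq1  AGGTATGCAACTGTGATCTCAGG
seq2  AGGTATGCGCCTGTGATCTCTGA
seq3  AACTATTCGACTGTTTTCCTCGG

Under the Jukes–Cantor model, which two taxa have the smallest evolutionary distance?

seq1–seq2: 4/23 differ, p = 0.174, d = 0.198.
seq1–seq3: 9/23 differ, p = 0.391, d = 0.553.
seq2–seq3: 10/23 differ, p = 0.435, d = 0.650.
The smallest distance is between seq1 and seq2.

seq1 and seq2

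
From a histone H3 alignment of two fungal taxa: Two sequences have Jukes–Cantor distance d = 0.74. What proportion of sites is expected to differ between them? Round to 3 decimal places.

p = (3/4)(1 − e^(−4d/3)) = 0.75 × (1 − e^(-0.986667)) = 0.75 × (1 − 0.372817) = 0.470387.

0.470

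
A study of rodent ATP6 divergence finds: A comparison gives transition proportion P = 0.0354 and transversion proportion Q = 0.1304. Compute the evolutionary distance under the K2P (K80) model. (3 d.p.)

0.188

Under the Kimura two-parameter model, d = −½ ln(1 − 2P − Q) − ¼ ln(1 − 2Q).
1 − 2P − Q = 0.7988, giving −½ ln(0.7988) = 0.112322.
1 − 2Q = 0.7392, giving −¼ ln(0.7392) = 0.075547.
d = 0.112322 + 0.075547 = 0.187869.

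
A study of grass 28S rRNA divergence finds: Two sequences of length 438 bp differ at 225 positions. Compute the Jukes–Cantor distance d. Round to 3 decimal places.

0.866

p = 225/438 ≈ 0.513699.
d = −(3/4) ln(1 − 4p/3) = −0.75 ln(1 − 0.684932) = −0.75 ln(0.315068)
  = −0.75 × (-1.154967) = 0.866225 substitutions/site.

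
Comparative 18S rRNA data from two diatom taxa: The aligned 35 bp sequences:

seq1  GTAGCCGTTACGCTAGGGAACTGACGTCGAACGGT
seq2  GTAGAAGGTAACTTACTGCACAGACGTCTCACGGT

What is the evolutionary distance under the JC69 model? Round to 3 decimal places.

0.458

The sequences differ at 12 of 35 sites, so p = 12/35 ≈ 0.342857.
d = −(3/4) ln(1 − 4p/3) = −0.75 ln(1 − 0.457143) = −0.75 ln(0.542857)
  = −0.75 × (-0.610909) = 0.458182 substitutions/site.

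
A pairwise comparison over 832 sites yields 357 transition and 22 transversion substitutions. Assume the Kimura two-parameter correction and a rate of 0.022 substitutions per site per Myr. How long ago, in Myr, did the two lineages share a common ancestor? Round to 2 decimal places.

P = 357/832 ≈ 0.429087 and Q = 22/832 ≈ 0.026442.
Under the Kimura two-parameter model, d = −½ ln(1 − 2P − Q) − ¼ ln(1 − 2Q).
1 − 2P − Q = 0.115384, giving −½ ln(0.115384) = 1.079745.
1 − 2Q = 0.947116, giving −¼ ln(0.947116) = 0.013583.
d = 1.079745 + 0.013583 = 1.093328.
Under a molecular clock d = 2μt, so t = d/(2μ) = 1.093328 / (2 × 0.022) = 24.85 Myr.

24.85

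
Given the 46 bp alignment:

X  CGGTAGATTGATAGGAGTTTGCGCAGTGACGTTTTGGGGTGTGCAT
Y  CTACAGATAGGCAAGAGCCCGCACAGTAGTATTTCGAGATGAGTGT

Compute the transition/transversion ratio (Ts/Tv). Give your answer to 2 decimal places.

6.00

Transitions are A↔G and C↔T; transversions are all other mismatches.
Transitions: 18. Transversions: 3.
R = 18/3 = 6.00.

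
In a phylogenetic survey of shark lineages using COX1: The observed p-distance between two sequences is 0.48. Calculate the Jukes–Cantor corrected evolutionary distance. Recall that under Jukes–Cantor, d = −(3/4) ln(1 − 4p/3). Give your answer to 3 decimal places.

d = −(3/4) ln(1 − 4p/3) = −0.75 ln(1 − 0.64) = −0.75 ln(0.36)
  = −0.75 × (-1.021651) = 0.766238 substitutions/site.

0.766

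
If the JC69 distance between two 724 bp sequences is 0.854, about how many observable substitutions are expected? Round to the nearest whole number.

Invert JC69: p = (3/4)(1 − e^(−4d/3)) = 0.75 × (1 − e^(-1.138667)) = 0.75 × (1 − 0.320246) = 0.509816.
Expected differing sites = pL ≈ 0.509816 × 724 = 369.106784 ≈ 369.

369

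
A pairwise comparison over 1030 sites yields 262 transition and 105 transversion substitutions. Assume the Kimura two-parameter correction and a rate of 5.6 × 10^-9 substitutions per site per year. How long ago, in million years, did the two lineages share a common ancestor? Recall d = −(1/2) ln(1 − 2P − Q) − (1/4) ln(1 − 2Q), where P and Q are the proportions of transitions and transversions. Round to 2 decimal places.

47.20

P = 262/1030 ≈ 0.254369 and Q = 105/1030 ≈ 0.101942.
Under the Kimura two-parameter model, d = −½ ln(1 − 2P − Q) − ¼ ln(1 − 2Q).
1 − 2P − Q = 0.38932, giving −½ ln(0.38932) = 0.471677.
1 − 2Q = 0.796116, giving −¼ ln(0.796116) = 0.057003.
d = 0.471677 + 0.057003 = 0.528680.
Under a molecular clock d = 2μt, so t = d/(2μ) = 0.528680 / (2 × 5.6 × 10^-9) = 47.20 million years.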